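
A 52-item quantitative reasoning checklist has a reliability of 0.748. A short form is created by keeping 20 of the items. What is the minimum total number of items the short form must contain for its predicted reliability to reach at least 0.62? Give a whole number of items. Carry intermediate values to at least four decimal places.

29

First, r for the 20-item form: n = 20/52 = 0.3846, so r_20 = 0.3846·0.748/(1 + (0.3846 − 1)·0.748) = 0.5331
Then solve for n' with r_old = 0.5331, r_target = 0.62: n' = 0.62(1 − 0.5331)/[0.5331(1 − 0.62)] = 1.4290
Total items = 1.4290 × 20 = 28.58, rounded up to 29.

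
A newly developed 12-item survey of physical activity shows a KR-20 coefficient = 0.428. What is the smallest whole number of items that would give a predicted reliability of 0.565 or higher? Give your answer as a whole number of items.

21

n = 0.565 × (1 − 0.428) / [ 0.428 × (1 − 0.565) ]
  = 0.323180 / 0.186180 = 1.7358
Items needed = n × 12 = 1.7358 × 12 ≈ 20.83 → round up to 21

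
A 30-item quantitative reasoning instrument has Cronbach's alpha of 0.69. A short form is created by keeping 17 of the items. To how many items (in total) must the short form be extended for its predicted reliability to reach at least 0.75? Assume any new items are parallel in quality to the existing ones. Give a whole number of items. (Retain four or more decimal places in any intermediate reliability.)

41

Short-form reliability: n = 17/30 = 0.5667; r_17 = n·r/(1+(n−1)r) ≈ 0.5578
Then solve for n' with r_old = 0.5578, r_target = 0.75: n' = 0.75(1 − 0.5578)/[0.5578(1 − 0.75)] = 2.3783
Total items = 2.3783 × 17 = 40.43, rounded up to 41.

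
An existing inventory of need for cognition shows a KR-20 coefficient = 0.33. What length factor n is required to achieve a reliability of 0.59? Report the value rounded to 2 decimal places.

n = 0.59(1 − 0.33) / [0.33(1 − 0.59)]
n = 0.3953 / 0.1353 ≈ 2.9217

2.92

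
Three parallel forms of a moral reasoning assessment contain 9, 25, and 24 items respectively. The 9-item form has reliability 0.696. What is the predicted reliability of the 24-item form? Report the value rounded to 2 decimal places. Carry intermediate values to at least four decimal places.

0.86

Only the ratio of lengths matters: n = 24/9 = 2.6667
r_{24} = n·r / (1 + (n − 1)·r) = 1.8560 / 2.1600 ≈ 0.8593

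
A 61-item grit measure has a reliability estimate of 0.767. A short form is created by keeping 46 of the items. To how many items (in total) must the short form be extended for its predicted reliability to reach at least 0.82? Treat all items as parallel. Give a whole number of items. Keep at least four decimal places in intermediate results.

85

First, r for the 46-item form: n = 46/61 = 0.7541, so r_46 = 0.7541·0.767/(1 + (0.7541 − 1)·0.767) = 0.7128
Then solve for n' with r_old = 0.7128, r_target = 0.82: n' = 0.82(1 − 0.7128)/[0.7128(1 − 0.82)] = 1.8355
Total items = 1.8355 × 46 = 84.43, rounded up to 85.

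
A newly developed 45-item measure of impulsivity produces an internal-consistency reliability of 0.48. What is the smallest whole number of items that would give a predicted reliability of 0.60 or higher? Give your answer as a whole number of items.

Invert Spearman-Brown to solve for n:
n = r*(1 − r) / [ r (1 − r*) ]
n = 0.60 × (1 − 0.48) / [ 0.48 × (1 − 0.60) ]
n = 0.3120 / 0.1920 ≈ 1.6250
Items needed = n × 45 = 1.6250 × 45 ≈ 73.12 → round up to 74

74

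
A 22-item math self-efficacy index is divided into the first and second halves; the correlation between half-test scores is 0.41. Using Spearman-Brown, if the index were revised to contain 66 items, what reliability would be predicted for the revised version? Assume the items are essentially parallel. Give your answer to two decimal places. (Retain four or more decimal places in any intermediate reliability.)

0.81

Spearman-Brown correction (n = 2): r_full = 2·0.41/(1 + 0.41) = 0.5816
Length factor from 22 to 66 items: n = 66/22 = 3.0000
r_new = n·r_full / (1 + (n − 1)·r_full) = 1.7448 / 2.1632 ≈ 0.8066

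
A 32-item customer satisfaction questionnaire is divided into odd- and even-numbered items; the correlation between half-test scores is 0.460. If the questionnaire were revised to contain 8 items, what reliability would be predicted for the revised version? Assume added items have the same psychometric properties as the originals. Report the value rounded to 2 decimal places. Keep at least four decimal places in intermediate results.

0.30

Full-test reliability from the split-half r: r_full = 2(0.460)/(1 + 0.460) = 0.6301
Then adjust to 8 items: n = 8/32 = 0.2500
r_new = n·r_full / (1 + (n − 1)·r_full) = 0.1575 / 0.5274 ≈ 0.2986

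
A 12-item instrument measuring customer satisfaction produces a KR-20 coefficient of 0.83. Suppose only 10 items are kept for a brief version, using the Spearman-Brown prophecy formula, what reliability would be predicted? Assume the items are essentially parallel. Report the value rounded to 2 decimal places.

0.80

The new length is 10/12 = 0.8333 times the old.
Apply the Spearman-Brown prophecy formula, r' = nr / [1 + (n − 1)r]:
r_new = (0.8333 × 0.83) / (1 + (0.8333 − 1) × 0.83)
     = 0.6916 / 0.8616 = 0.8027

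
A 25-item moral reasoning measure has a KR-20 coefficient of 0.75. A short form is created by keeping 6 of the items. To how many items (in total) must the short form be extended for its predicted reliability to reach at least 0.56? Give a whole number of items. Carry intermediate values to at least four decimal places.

11

First, r for the 6-item form: n = 6/25 = 0.2400, so r_6 = 0.2400·0.75/(1 + (0.2400 − 1)·0.75) = 0.4186
Length factor from the short form to reach 0.56: n' = 0.56(1 − 0.4186) / [0.4186(1 − 0.56)] ≈ 1.7677
Items = 1.7677 × 6 ≈ 10.61 → 11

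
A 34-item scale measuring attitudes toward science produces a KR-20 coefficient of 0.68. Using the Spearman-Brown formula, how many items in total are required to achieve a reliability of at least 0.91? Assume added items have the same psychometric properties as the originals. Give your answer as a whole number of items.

n = 0.91 × (1 − 0.68) / [ 0.68 × (1 − 0.91) ]
  = 0.2912 / 0.0612 = 4.7582
Items needed = n × 34 = 4.7582 × 34 ≈ 161.78 → round up to 162

162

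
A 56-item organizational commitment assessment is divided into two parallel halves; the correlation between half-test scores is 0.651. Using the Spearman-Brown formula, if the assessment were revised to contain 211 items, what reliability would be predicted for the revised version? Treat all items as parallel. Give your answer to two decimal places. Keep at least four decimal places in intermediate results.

First correct the split-half correlation to full-test reliability: r_full = 2 × 0.651 / (1 + 0.651) ≈ 0.7886
Length factor from 56 to 211 items: n = 211/56 = 3.7679
r_new = n·r_full / (1 + (n − 1)·r_full) = 2.9714 / 3.1828 ≈ 0.9336

0.93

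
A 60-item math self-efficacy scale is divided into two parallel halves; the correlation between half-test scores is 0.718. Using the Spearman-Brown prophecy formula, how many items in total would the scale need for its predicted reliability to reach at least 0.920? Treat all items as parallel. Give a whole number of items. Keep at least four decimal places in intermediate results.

136

Corrected full-test reliability: r_full = 2 × 0.718 / (1 + 0.718) ≈ 0.8359
Solve Spearman-Brown for n: n = 0.920(1 − 0.8359) / [0.8359(1 − 0.920)] = 2.2576
Required items = 2.2576 × 60 = 135.46, so 136 items.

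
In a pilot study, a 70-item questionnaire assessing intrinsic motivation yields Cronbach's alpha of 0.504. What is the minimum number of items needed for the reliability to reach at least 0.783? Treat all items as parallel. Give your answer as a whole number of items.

249

n = 0.783 × (1 − 0.504) / [ 0.504 × (1 − 0.783) ]
n = 0.388368 / 0.109368 ≈ 3.5510
So the test needs 3.5510 × 70 ≈ 248.57 items; rounding up, 249.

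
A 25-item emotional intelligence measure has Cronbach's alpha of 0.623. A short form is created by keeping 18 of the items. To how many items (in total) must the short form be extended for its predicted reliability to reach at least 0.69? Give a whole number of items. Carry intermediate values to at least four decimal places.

First, r for the 18-item form: n = 18/25 = 0.7200, so r_18 = 0.7200·0.623/(1 + (0.7200 − 1)·0.623) = 0.5433
Length factor from the short form to reach 0.69: n' = 0.69(1 − 0.5433) / [0.5433(1 − 0.69)] ≈ 1.8710
Items = 1.8710 × 18 ≈ 33.68 → 34

34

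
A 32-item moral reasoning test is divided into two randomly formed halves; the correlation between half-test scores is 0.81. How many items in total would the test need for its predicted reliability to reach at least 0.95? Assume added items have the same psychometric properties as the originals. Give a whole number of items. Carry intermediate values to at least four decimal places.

72

r_full = 2(0.81)/(1 + 0.81) = 0.8950
Solve Spearman-Brown for n: n = 0.95(1 − 0.8950) / [0.8950(1 − 0.95)] = 2.2291
Items = 2.2291 × 32 ≈ 71.33 → 72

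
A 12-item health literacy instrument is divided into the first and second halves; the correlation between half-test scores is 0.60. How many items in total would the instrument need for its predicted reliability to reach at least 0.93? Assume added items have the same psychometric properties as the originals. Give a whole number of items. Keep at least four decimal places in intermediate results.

Corrected full-test reliability: r_full = 2 × 0.60 / (1 + 0.60) ≈ 0.7500
Solve Spearman-Brown for n: n = 0.93(1 − 0.7500) / [0.7500(1 − 0.93)] = 4.4286
Required items = 4.4286 × 12 = 53.14, so 54 items.

54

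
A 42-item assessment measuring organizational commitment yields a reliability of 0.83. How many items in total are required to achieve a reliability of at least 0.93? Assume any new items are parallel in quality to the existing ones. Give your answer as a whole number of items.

n = 0.93 × (1 − 0.83) / [ 0.83 × (1 − 0.93) ]
  = 0.1581 / 0.0581 = 2.7212
So the test needs 2.7212 × 42 ≈ 114.29 items; rounding up, 115.

115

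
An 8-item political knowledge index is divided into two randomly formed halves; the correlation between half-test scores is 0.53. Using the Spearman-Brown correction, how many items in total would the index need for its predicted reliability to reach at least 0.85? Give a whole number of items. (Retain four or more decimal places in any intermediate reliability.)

Corrected full-test reliability: r_full = 2 × 0.53 / (1 + 0.53) ≈ 0.6928
Solve Spearman-Brown for n: n = 0.85(1 − 0.6928) / [0.6928(1 − 0.85)] = 2.5127
Required items = 2.5127 × 8 = 20.10, so 21 items.

21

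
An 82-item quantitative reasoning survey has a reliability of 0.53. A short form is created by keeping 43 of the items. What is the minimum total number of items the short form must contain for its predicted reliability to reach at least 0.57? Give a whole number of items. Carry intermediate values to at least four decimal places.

97

Short-form reliability: n = 43/82 = 0.5244; r_43 = n·r/(1+(n−1)r) ≈ 0.3716
Length factor from the short form to reach 0.57: n' = 0.57(1 − 0.3716) / [0.3716(1 − 0.57)] ≈ 2.2416
Items = 2.2416 × 43 ≈ 96.39 → 97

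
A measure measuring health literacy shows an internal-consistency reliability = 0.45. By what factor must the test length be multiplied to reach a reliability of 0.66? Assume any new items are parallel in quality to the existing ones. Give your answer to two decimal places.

2.37

n = 0.66 × (1 − 0.45) / [ 0.45 × (1 − 0.66) ]
n = 0.3630 / 0.1530 ≈ 2.3725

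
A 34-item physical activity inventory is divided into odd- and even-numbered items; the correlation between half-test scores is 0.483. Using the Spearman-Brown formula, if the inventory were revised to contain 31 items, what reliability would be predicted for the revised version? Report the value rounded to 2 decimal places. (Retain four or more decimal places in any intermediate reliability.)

0.63

Full-test reliability from the split-half r: r_full = 2(0.483)/(1 + 0.483) = 0.6514
Then adjust to 31 items: n = 31/34 = 0.9118
r_new = n·r_full / (1 + (n − 1)·r_full) = 0.5939 / 0.9425 ≈ 0.6301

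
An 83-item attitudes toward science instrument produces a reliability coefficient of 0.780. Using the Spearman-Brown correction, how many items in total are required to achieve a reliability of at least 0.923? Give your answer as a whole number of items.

281

Spearman-Brown solved for the length factor n:
n = r*(1 − r) / [ r (1 − r*) ]
n = 0.923(1 − 0.780) / [0.780(1 − 0.923)]
  = 0.203060 / 0.060060 = 3.3810
3.3810 × 83 = 280.62 → 281 items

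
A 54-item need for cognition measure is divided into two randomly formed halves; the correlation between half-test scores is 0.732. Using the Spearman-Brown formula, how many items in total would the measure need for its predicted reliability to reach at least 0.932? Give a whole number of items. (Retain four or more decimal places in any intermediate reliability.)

136

Corrected full-test reliability: r_full = 2 × 0.732 / (1 + 0.732) ≈ 0.8453
Solve Spearman-Brown for n: n = 0.932(1 − 0.8453) / [0.8453(1 − 0.932)] = 2.5083
Items = 2.5083 × 54 ≈ 135.45 → 136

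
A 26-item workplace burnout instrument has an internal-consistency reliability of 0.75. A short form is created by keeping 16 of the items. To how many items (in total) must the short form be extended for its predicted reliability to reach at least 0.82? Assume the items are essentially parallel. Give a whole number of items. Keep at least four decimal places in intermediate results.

Short-form reliability: n = 16/26 = 0.6154; r_16 = n·r/(1+(n−1)r) ≈ 0.6487
Then solve for n' with r_old = 0.6487, r_target = 0.82: n' = 0.82(1 − 0.6487)/[0.6487(1 − 0.82)] = 2.4670
Total items = 2.4670 × 16 = 39.47, rounded up to 40.

40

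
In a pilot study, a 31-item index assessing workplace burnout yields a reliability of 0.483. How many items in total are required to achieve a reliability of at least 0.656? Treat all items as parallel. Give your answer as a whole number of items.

64

Spearman-Brown solved for the length factor n:
n = r*(1 − r) / [ r (1 − r*) ]
n = 0.656(1 − 0.483) / [0.483(1 − 0.656)]
n = 0.339152 / 0.166152 ≈ 2.0412
2.0412 × 31 = 63.28 → 64 items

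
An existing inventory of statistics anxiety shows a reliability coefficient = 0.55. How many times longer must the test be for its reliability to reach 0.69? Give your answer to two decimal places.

1.82

Invert Spearman-Brown to solve for n:
n = r*(1 − r) / [ r (1 − r*) ]
n = [0.69 × 0.45] / [0.55 × 0.31]
  = 0.3105 / 0.1705 = 1.8211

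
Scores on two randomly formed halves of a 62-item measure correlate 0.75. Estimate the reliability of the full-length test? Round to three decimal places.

Each half is half the length of the full test, so the full test is n = 2 times a half.
r_full = 2(0.75) / (1 + 0.75)
r_full = 1.5000 / 1.7500 ≈ 0.8571

0.857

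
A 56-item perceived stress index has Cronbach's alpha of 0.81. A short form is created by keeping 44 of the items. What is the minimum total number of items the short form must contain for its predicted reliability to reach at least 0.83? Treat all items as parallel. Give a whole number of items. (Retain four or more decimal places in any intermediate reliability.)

Short-form reliability: n = 44/56 = 0.7857; r_44 = n·r/(1+(n−1)r) ≈ 0.7701
Length factor from the short form to reach 0.83: n' = 0.83(1 − 0.7701) / [0.7701(1 − 0.83)] ≈ 1.4575
Total items = 1.4575 × 44 = 64.13, rounded up to 65.

65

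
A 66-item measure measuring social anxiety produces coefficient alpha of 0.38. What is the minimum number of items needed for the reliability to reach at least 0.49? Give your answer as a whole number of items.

Spearman-Brown solved for the length factor n:
n = r*(1 − r) / [ r (1 − r*) ]
n = 0.49 × (1 − 0.38) / [ 0.38 × (1 − 0.49) ]
  = 0.3038 / 0.1938 = 1.5676
Items needed = n × 66 = 1.5676 × 66 ≈ 103.46 → round up to 104

104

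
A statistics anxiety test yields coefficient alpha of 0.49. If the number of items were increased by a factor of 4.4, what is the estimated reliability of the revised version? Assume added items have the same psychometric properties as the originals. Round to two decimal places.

0.81

By Spearman-Brown, r_new = n r / (1 + (n − 1) r).
r_new = (4.4 × 0.49) / (1 + (4.4 − 1) × 0.49)
     = 2.1560 / 2.6660 = 0.8087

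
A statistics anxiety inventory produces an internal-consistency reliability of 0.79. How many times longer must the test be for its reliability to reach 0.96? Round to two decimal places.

6.38

Rearranging the Spearman-Brown formula for n,
n = r_target (1 − r_old) / [ r_old (1 − r_target) ]
n = [0.96 × 0.21] / [0.79 × 0.04]
  = 0.2016 / 0.0316 = 6.3797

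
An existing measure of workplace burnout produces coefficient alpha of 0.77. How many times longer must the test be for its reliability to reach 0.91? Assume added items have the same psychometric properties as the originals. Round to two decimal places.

Spearman-Brown solved for the length factor n:
n = r*(1 − r) / [ r (1 − r*) ]
n = [0.91 × 0.23] / [0.77 × 0.09]
  = 0.2093 / 0.0693 = 3.0202

3.02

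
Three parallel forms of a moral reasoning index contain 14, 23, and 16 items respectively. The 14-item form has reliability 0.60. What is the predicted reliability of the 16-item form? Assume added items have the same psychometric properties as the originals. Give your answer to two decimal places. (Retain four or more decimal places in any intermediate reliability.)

0.63

Only the ratio of lengths matters: n = 16/14 = 1.1429
r_{16} = n·r / (1 + (n − 1)·r) = 0.6857 / 1.0857 ≈ 0.6316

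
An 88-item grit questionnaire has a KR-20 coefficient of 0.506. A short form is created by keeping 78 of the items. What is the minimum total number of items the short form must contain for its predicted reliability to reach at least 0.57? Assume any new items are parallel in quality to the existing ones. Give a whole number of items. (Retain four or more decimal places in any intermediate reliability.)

114

Short-form reliability: n = 78/88 = 0.8864; r_78 = n·r/(1+(n−1)r) ≈ 0.4759
Length factor from the short form to reach 0.57: n' = 0.57(1 − 0.4759) / [0.4759(1 − 0.57)] ≈ 1.4598
Items = 1.4598 × 78 ≈ 113.86 → 114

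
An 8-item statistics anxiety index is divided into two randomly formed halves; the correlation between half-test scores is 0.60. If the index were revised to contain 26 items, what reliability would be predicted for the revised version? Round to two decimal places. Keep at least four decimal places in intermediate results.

Full-test reliability from the split-half r: r_full = 2(0.60)/(1 + 0.60) = 0.7500
Length factor from 8 to 26 items: n = 26/8 = 3.2500
r_new = n·r_full / (1 + (n − 1)·r_full) = 2.4375 / 2.6875 ≈ 0.9070

0.91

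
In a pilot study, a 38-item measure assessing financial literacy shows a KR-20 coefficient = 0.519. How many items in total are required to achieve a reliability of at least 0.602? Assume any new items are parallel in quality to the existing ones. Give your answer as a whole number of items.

54

n = [0.602 × 0.481] / [0.519 × 0.398]
  = 0.289562 / 0.206562 = 1.4018
So the test needs 1.4018 × 38 ≈ 53.27 items; rounding up, 54.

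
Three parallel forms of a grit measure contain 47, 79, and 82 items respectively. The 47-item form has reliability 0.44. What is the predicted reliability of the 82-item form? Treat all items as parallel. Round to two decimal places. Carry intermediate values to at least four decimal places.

Only the ratio of lengths matters: n = 82/47 = 1.7447
r_{82} = n·r / (1 + (n − 1)·r) = 0.7677 / 1.3277 ≈ 0.5782

0.58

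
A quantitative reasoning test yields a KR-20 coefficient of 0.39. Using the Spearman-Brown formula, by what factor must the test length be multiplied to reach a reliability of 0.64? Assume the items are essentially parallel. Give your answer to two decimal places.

2.78

Rearranging the Spearman-Brown formula for n,
n = r_target (1 − r_old) / [ r_old (1 − r_target) ]
n = 0.64(1 − 0.39) / [0.39(1 − 0.64)]
n = 0.3904 / 0.1404 ≈ 2.7806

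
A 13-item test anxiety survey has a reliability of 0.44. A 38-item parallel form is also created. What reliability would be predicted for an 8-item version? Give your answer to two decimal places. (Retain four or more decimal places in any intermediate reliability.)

0.33

The 38-item form is not needed; work directly from the 13-item form with n = 8/13 = 0.6154.
r_{8} = n·r / (1 + (n − 1)·r) = 0.2708 / 0.8308 ≈ 0.3260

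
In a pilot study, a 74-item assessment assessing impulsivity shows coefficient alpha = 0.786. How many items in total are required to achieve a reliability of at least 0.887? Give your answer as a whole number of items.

159

Invert Spearman-Brown to solve for n:
n = r*(1 − r) / [ r (1 − r*) ]
n = [0.887 × 0.214] / [0.786 × 0.113]
  = 0.189818 / 0.088818 = 2.1372
2.1372 × 74 = 158.15 → 159 items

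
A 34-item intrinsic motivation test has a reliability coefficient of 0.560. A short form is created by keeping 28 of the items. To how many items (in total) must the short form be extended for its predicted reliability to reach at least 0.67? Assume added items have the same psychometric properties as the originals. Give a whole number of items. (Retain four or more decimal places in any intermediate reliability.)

Short-form reliability: n = 28/34 = 0.8235; r_28 = n·r/(1+(n−1)r) ≈ 0.5117
Length factor from the short form to reach 0.67: n' = 0.67(1 − 0.5117) / [0.5117(1 − 0.67)] ≈ 1.9375
Total items = 1.9375 × 28 = 54.25, rounded up to 55.

55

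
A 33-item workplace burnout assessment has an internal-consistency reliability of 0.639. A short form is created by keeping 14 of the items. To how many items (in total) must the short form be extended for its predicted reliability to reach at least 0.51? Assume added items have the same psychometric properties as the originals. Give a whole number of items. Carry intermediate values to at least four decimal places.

20

First, r for the 14-item form: n = 14/33 = 0.4242, so r_14 = 0.4242·0.639/(1 + (0.4242 − 1)·0.639) = 0.4289
Then solve for n' with r_old = 0.4289, r_target = 0.51: n' = 0.51(1 − 0.4289)/[0.4289(1 − 0.51)] = 1.3859
Total items = 1.3859 × 14 = 19.40, rounded up to 20.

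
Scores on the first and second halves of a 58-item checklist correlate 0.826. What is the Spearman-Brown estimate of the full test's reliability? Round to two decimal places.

0.90

r_full = 2(0.826) / (1 + 0.826)
       = 1.6520 / 1.8260 = 0.9047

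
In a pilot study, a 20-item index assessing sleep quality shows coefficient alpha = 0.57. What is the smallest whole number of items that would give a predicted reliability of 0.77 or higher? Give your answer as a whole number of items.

Rearranging the Spearman-Brown formula for n,
n = r_target (1 − r_old) / [ r_old (1 − r_target) ]
n = 0.77(1 − 0.57) / [0.57(1 − 0.77)]
  = 0.3311 / 0.1311 = 2.5256
So the test needs 2.5256 × 20 ≈ 50.51 items; rounding up, 51.

51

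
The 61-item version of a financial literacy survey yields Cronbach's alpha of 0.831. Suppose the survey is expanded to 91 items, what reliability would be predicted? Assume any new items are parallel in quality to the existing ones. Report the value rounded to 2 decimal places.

0.88

The new length is 91/61 = 1.4918 times the old.
r_new = (1.4918 × 0.831) / (1 + (1.4918 − 1) × 0.831)
     = 1.2397 / 1.4087 = 0.8800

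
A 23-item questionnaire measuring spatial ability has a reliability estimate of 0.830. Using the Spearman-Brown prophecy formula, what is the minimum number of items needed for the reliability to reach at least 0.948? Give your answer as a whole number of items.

n = 0.948 × (1 − 0.830) / [ 0.830 × (1 − 0.948) ]
n = 0.161160 / 0.043160 ≈ 3.7340
So the test needs 3.7340 × 23 ≈ 85.88 items; rounding up, 86.

86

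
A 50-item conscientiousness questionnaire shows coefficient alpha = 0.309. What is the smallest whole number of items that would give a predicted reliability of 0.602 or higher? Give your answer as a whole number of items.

Spearman-Brown solved for the length factor n:
n = r_target (1 − r_old) / [ r_old (1 − r_target) ]
n = [0.602 × 0.691] / [0.309 × 0.398]
  = 0.415982 / 0.122982 = 3.3825
3.3825 × 50 = 169.12 → 170 items

170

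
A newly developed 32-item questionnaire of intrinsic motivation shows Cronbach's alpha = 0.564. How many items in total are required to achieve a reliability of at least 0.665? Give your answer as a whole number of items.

Invert Spearman-Brown to solve for n:
n = r*(1 − r) / [ r (1 − r*) ]
n = 0.665(1 − 0.564) / [0.564(1 − 0.665)]
n = 0.289940 / 0.188940 ≈ 1.5346
Items needed = n × 32 = 1.5346 × 32 ≈ 49.11 → round up to 50

50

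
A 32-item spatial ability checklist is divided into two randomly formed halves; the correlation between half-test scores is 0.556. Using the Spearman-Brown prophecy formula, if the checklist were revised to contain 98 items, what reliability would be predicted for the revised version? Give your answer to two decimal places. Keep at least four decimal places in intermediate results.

0.88

First correct the split-half correlation to full-test reliability: r_full = 2 × 0.556 / (1 + 0.556) ≈ 0.7147
Then adjust to 98 items: n = 98/32 = 3.0625
r_new = n·r_full / (1 + (n − 1)·r_full) = 2.1888 / 2.4741 ≈ 0.8847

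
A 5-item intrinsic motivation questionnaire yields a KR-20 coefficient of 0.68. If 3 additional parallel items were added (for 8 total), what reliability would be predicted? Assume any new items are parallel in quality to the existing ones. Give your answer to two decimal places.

0.77

n = 8/5 = 1.6
Apply the Spearman-Brown prophecy formula, r' = nr / [1 + (n − 1)r]:
r_new = (1.6 × 0.68) / (1 + (1.6 − 1) × 0.68)
r_new = 1.0880 / 1.4080 ≈ 0.7727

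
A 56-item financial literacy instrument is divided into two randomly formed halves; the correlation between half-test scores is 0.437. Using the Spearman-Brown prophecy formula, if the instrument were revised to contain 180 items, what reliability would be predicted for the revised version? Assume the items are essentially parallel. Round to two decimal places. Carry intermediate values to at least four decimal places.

0.83

Spearman-Brown correction (n = 2): r_full = 2·0.437/(1 + 0.437) = 0.6082
Length factor from 56 to 180 items: n = 180/56 = 3.2143
r_new = n·r_full / (1 + (n − 1)·r_full) = 1.9549 / 2.3467 ≈ 0.8330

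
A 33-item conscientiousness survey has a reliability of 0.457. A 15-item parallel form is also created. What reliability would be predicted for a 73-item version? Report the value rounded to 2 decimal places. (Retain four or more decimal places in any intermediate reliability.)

0.65

Only the ratio of lengths matters: n = 73/33 = 2.2121
r_{73} = n·r / (1 + (n − 1)·r) = 1.0109 / 1.5539 ≈ 0.6506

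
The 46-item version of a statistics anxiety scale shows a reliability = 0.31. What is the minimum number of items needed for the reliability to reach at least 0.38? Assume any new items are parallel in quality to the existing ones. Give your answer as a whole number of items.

63

n = 0.38(1 − 0.31) / [0.31(1 − 0.38)]
n = 0.2622 / 0.1922 ≈ 1.3642
1.3642 × 46 = 62.75 → 63 items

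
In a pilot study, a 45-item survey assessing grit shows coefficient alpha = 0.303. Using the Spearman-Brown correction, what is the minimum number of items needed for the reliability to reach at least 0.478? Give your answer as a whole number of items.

Rearranging the Spearman-Brown formula for n,
n = r*(1 − r) / [ r (1 − r*) ]
n = 0.478(1 − 0.303) / [0.303(1 − 0.478)]
n = 0.333166 / 0.158166 ≈ 2.1064
2.1064 × 45 = 94.79 → 95 items

95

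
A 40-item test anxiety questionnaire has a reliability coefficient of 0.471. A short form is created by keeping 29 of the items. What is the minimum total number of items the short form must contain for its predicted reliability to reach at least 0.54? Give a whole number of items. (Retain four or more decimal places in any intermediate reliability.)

53

First, r for the 29-item form: n = 29/40 = 0.7250, so r_29 = 0.7250·0.471/(1 + (0.7250 − 1)·0.471) = 0.3923
Length factor from the short form to reach 0.54: n' = 0.54(1 − 0.3923) / [0.3923(1 − 0.54)] ≈ 1.8185
Items = 1.8185 × 29 ≈ 52.74 → 53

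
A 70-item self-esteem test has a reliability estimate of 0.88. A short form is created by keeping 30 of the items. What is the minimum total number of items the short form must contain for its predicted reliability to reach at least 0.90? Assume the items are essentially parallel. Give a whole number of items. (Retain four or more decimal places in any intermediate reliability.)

86

First, r for the 30-item form: n = 30/70 = 0.4286, so r_30 = 0.4286·0.88/(1 + (0.4286 − 1)·0.88) = 0.7586
Length factor from the short form to reach 0.90: n' = 0.90(1 − 0.7586) / [0.7586(1 − 0.90)] ≈ 2.8640
Total items = 2.8640 × 30 = 85.92, rounded up to 86.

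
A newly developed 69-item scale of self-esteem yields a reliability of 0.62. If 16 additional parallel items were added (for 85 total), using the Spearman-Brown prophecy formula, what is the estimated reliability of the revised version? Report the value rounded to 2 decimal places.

n = 85/69 = 1.2319
Spearman-Brown: r_new = n·r / (1 + (n − 1)·r)
r_new = (1.2319 × 0.62) / (1 + (1.2319 − 1) × 0.62)
     = 0.7638 / 1.1438 = 0.6678

0.67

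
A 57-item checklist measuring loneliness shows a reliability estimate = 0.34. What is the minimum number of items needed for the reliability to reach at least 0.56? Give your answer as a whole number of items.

141

Rearranging the Spearman-Brown formula for n,
n = r*(1 − r) / [ r (1 − r*) ]
n = [0.56 × 0.66] / [0.34 × 0.44]
n = 0.3696 / 0.1496 ≈ 2.4706
So the test needs 2.4706 × 57 ≈ 140.82 items; rounding up, 141.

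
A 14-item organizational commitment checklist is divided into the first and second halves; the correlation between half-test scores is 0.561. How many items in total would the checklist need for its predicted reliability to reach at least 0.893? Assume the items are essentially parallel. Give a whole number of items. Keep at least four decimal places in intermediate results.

46

r_full = 2(0.561)/(1 + 0.561) = 0.7188
Solve Spearman-Brown for n: n = 0.893(1 − 0.7188) / [0.7188(1 − 0.893)] = 3.2649
Required items = 3.2649 × 14 = 45.71, so 46 items.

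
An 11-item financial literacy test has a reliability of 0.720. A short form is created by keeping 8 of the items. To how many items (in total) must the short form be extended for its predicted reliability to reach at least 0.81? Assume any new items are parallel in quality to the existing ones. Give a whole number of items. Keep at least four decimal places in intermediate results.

Short-form reliability: n = 8/11 = 0.7273; r_8 = n·r/(1+(n−1)r) ≈ 0.6516
Then solve for n' with r_old = 0.6516, r_target = 0.81: n' = 0.81(1 − 0.6516)/[0.6516(1 − 0.81)] = 2.2794
Total items = 2.2794 × 8 = 18.24, rounded up to 19.

19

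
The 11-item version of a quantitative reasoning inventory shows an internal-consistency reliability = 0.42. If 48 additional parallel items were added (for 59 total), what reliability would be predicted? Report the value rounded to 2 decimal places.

0.80

Length ratio n = 59/11 = 5.3636
Apply the Spearman-Brown prophecy formula, r' = nr / [1 + (n − 1)r]:
r_new = (5.3636 × 0.42) / (1 + (5.3636 − 1) × 0.42)
r_new = 2.2527 / 2.8327 ≈ 0.7952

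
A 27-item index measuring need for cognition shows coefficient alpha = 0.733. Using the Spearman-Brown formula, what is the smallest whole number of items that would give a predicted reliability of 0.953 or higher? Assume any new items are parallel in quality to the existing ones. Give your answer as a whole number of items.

n = [0.953 × 0.267] / [0.733 × 0.047]
  = 0.254451 / 0.034451 = 7.3859
7.3859 × 27 = 199.42 → 200 items

200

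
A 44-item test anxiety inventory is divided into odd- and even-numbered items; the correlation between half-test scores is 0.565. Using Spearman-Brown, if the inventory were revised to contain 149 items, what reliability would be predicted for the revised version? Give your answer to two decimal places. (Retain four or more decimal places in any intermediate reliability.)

0.90

Full-test reliability from the split-half r: r_full = 2(0.565)/(1 + 0.565) = 0.7220
Length factor from 44 to 149 items: n = 149/44 = 3.3864
r_new = n·r_full / (1 + (n − 1)·r_full) = 2.4450 / 2.7230 ≈ 0.8979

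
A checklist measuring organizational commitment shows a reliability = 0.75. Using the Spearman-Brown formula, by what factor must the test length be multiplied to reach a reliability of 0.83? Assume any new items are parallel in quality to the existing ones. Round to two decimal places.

Invert Spearman-Brown to solve for n:
n = r*(1 − r) / [ r (1 − r*) ]
n = [0.83 × 0.25] / [0.75 × 0.17]
n = 0.2075 / 0.1275 ≈ 1.6275

1.63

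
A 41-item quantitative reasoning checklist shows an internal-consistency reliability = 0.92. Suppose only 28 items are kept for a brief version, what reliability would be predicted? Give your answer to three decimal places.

0.887

n = 28/41 = 0.6829
r_new = (0.6829 × 0.92) / (1 + (0.6829 − 1) × 0.92)
     = 0.6283 / 0.7083 = 0.8871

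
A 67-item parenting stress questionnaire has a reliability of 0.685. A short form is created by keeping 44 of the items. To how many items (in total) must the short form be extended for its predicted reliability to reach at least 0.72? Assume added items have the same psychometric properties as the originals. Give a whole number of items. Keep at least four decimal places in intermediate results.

First, r for the 44-item form: n = 44/67 = 0.6567, so r_44 = 0.6567·0.685/(1 + (0.6567 − 1)·0.685) = 0.5881
Length factor from the short form to reach 0.72: n' = 0.72(1 − 0.5881) / [0.5881(1 − 0.72)] ≈ 1.8010
Total items = 1.8010 × 44 = 79.24, rounded up to 80.

80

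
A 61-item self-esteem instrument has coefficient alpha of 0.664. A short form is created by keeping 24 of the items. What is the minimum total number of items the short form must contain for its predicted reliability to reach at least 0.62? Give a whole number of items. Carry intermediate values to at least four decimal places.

51

First, r for the 24-item form: n = 24/61 = 0.3934, so r_24 = 0.3934·0.664/(1 + (0.3934 − 1)·0.664) = 0.4374
Then solve for n' with r_old = 0.4374, r_target = 0.62: n' = 0.62(1 − 0.4374)/[0.4374(1 − 0.62)] = 2.0986
Items = 2.0986 × 24 ≈ 50.37 → 51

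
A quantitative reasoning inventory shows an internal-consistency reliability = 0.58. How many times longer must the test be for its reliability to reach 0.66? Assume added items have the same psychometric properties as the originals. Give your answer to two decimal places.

n = 0.66(1 − 0.58) / [0.58(1 − 0.66)]
n = 0.2772 / 0.1972 ≈ 1.4057

1.41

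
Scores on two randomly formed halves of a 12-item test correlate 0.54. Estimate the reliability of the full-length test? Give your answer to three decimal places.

0.701

r_full = 2r_hh / (1 + r_hh) = 2 × 0.54 / (1 + 0.54)
r_full = 1.0800 / 1.5400 ≈ 0.7013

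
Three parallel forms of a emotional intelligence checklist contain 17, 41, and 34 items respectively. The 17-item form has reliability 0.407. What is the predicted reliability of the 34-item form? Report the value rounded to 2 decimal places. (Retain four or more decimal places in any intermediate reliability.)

The 41-item form is not needed; work directly from the 17-item form with n = 34/17 = 2.0000.
r_{34} = n·r / (1 + (n − 1)·r) = 0.8140 / 1.4070 ≈ 0.5785

0.58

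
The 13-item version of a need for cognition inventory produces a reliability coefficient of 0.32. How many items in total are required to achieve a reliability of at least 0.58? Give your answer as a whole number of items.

Invert Spearman-Brown to solve for n:
n = r_target (1 − r_old) / [ r_old (1 − r_target) ]
n = 0.58(1 − 0.32) / [0.32(1 − 0.58)]
n = 0.3944 / 0.1344 ≈ 2.9345
Items needed = n × 13 = 2.9345 × 13 ≈ 38.15 → round up to 39

39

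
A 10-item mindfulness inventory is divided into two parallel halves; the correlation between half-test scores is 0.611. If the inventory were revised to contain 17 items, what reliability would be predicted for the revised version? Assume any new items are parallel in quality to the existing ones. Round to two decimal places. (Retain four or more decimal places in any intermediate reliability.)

Spearman-Brown correction (n = 2): r_full = 2·0.611/(1 + 0.611) = 0.7585
Length factor from 10 to 17 items: n = 17/10 = 1.7000
r_new = n·r_full / (1 + (n − 1)·r_full) = 1.2894 / 1.5309 ≈ 0.8422

0.84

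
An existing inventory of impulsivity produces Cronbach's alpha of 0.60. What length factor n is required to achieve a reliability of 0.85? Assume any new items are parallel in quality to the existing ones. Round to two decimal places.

n = 0.85 × (1 − 0.60) / [ 0.60 × (1 − 0.85) ]
  = 0.3400 / 0.0900 = 3.7778

3.78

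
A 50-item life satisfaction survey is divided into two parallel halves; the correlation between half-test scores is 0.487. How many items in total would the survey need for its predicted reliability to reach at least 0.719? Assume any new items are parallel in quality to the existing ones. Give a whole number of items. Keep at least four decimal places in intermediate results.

r_full = 2(0.487)/(1 + 0.487) = 0.6550
n = r_tgt(1 − r_full) / [r_full(1 − r_tgt)] = 0.719 × 0.3450 / (0.6550 × 0.281) ≈ 1.3477
Required items = 1.3477 × 50 = 67.38, so 68 items.

68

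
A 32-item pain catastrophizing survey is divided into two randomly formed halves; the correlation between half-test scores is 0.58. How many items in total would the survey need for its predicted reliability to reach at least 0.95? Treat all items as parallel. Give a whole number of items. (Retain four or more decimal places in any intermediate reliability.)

Corrected full-test reliability: r_full = 2 × 0.58 / (1 + 0.58) ≈ 0.7342
Solve Spearman-Brown for n: n = 0.95(1 − 0.7342) / [0.7342(1 − 0.95)] = 6.8785
Required items = 6.8785 × 32 = 220.11, so 221 items.

221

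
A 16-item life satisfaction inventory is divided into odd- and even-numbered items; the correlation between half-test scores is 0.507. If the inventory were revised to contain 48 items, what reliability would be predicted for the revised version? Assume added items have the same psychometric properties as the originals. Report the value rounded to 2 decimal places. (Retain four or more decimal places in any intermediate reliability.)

0.86

Spearman-Brown correction (n = 2): r_full = 2·0.507/(1 + 0.507) = 0.6729
Length factor from 16 to 48 items: n = 48/16 = 3.0000
r_new = n·r_full / (1 + (n − 1)·r_full) = 2.0187 / 2.3458 ≈ 0.8606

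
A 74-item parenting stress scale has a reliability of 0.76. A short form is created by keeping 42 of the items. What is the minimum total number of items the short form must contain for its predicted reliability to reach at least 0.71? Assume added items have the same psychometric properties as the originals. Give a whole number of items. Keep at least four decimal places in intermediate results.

Short-form reliability: n = 42/74 = 0.5676; r_42 = n·r/(1+(n−1)r) ≈ 0.6425
Length factor from the short form to reach 0.71: n' = 0.71(1 − 0.6425) / [0.6425(1 − 0.71)] ≈ 1.3623
Total items = 1.3623 × 42 = 57.22, rounded up to 58.

58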